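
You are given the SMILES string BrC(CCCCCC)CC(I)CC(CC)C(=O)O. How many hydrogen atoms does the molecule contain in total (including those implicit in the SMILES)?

26

Walk through each heavy atom and fill implicit hydrogens from standard valence (C 4, N 3, O 2, S 2, halogen 1):
  atom 1: Br (halogen, monovalent) → 0 H
  atom 2: C, bond orders sum to 3 (valence 4) → 1 H
  atom 3: C, bond orders sum to 2 (valence 4) → 2 H
  atom 4: C, bond orders sum to 2 (valence 4) → 2 H
  atom 5: C, bond orders sum to 2 (valence 4) → 2 H
  atom 6: C, bond orders sum to 2 (valence 4) → 2 H
  atom 7: C, bond orders sum to 2 (valence 4) → 2 H
  atom 8: C, bond orders sum to 1 (valence 4) → 3 H
  atom 9: C, bond orders sum to 2 (valence 4) → 2 H
  atom 10: C, bond orders sum to 3 (valence 4) → 1 H
  atom 11: I (halogen, monovalent) → 0 H
  atom 12: C, bond orders sum to 2 (valence 4) → 2 H
  atom 13: C, bond orders sum to 3 (valence 4) → 1 H
  atom 14: C, bond orders sum to 2 (valence 4) → 2 H
  atom 15: C, bond orders sum to 1 (valence 4) → 3 H
  atom 16: C, bond orders sum to 4 (valence 4) → 0 H
  atom 17: O, bond orders sum to 2 (valence 2) → 0 H
  atom 18: O, bond orders sum to 1 (valence 2) → 1 H
Total hydrogens: 26.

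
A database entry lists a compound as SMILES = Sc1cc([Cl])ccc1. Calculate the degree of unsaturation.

4

Molecular formula: C6H5ClS.
DoU = (2C + 2 + N − H − X) / 2, where X is the halogen count and O/S are ignored.
    = (2·6 + 2 + 0 − 5 − 1) / 2 = 8 / 2 = 4.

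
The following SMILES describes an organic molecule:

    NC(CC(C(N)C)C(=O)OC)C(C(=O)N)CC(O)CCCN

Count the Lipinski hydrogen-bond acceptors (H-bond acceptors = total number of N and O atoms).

8

N atoms: 4; O atoms: 4.
Lipinski HBA = 4 + 4 = 8.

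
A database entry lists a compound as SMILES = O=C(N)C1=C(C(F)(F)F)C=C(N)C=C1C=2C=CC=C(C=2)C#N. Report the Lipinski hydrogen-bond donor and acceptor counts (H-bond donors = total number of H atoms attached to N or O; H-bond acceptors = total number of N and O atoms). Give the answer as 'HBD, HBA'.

4, 4

Donors: find every N or O and count the H atoms it carries.
  atom 1 (O): bond orders sum to 2 → 0 H
  atom 3 (N): bond orders sum to 1 → 2 H
  atom 12 (N): bond orders sum to 1 → 2 H
  atom 22 (N): bond orders sum to 3 → 0 H
Lipinski HBD = 4.
Acceptors: N atoms = 3, O atoms = 1 → HBA = 4.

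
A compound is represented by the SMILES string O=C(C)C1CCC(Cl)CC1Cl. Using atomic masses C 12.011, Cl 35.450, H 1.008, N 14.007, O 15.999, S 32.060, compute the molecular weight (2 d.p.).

First, the molecular formula is C8H12Cl2O (counting implicit H from valence).
  C: 8 × 12.011 = 96.088
  Cl: 2 × 35.450 = 70.900
  H: 12 × 1.008 = 12.096
  O: 1 × 15.999 = 15.999
Sum: 8×12.011 + 2×35.450 + 12×1.008 + 1×15.999 = 195.083 → 195.08 g/mol.

195.08 g/mol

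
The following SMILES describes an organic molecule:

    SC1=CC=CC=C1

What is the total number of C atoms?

6

Count every carbon token in the SMILES (each C, including those in ring-closure positions and inside branches).
Carbon count: 6.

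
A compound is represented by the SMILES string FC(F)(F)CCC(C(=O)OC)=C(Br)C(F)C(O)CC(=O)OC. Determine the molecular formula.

Walk through each heavy atom and fill implicit hydrogens from standard valence (C 4, N 3, O 2, S 2, halogen 1):
  atom 1: F (halogen, monovalent) → 0 H
  atom 2: C, bond orders sum to 4 (valence 4) → 0 H
  atom 3: F (halogen, monovalent) → 0 H
  atom 4: F (halogen, monovalent) → 0 H
  atom 5: C, bond orders sum to 2 (valence 4) → 2 H
  atom 6: C, bond orders sum to 2 (valence 4) → 2 H
  atom 7: C, bond orders sum to 4 (valence 4) → 0 H
  atom 8: C, bond orders sum to 4 (valence 4) → 0 H
  atom 9: O, bond orders sum to 2 (valence 2) → 0 H
  atom 10: O, bond orders sum to 2 (valence 2) → 0 H
  atom 11: C, bond orders sum to 1 (valence 4) → 3 H
  atom 12: C, bond orders sum to 4 (valence 4) → 0 H
  atom 13: Br (halogen, monovalent) → 0 H
  atom 14: C, bond orders sum to 3 (valence 4) → 1 H
  atom 15: F (halogen, monovalent) → 0 H
  atom 16: C, bond orders sum to 3 (valence 4) → 1 H
  atom 17: O, bond orders sum to 1 (valence 2) → 1 H
  atom 18: C, bond orders sum to 2 (valence 4) → 2 H
  atom 19: C, bond orders sum to 4 (valence 4) → 0 H
  atom 20: O, bond orders sum to 2 (valence 2) → 0 H
  atom 21: O, bond orders sum to 2 (valence 2) → 0 H
  atom 22: C, bond orders sum to 1 (valence 4) → 3 H
Totals → C:12, H:15, Br:1, F:4, O:5.
In Hill order: C12H15BrF4O5.

C12H15BrF4O5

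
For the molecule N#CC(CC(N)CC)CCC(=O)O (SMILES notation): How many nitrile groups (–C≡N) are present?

The nitrile motif appears at heavy-atom position 2 in the SMILES.
Other groups present: 1 carboxylic acid, 1 primary amine.
Nitrile count: 1.

1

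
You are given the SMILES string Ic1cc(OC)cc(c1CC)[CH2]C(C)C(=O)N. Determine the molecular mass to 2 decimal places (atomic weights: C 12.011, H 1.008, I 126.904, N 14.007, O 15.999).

First, the molecular formula is C13H18INO2 (counting implicit H from valence).
  C: 13 × 12.011 = 156.143
  H: 18 × 1.008 = 18.144
  I: 1 × 126.904 = 126.904
  N: 1 × 14.007 = 14.007
  O: 2 × 15.999 = 31.998
Sum: 13×12.011 + 18×1.008 + 1×126.904 + 1×14.007 + 2×15.999 = 347.196 → 347.20 g/mol.

347.20 g/mol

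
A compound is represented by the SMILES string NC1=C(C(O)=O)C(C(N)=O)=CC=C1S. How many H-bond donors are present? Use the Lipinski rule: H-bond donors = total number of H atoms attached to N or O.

5

Donors: find every N or O and count the H atoms it carries.
  atom 1 (N): bond orders sum to 1 → 2 H
  atom 5 (O): bond orders sum to 1 → 1 H
  atom 6 (O): bond orders sum to 2 → 0 H
  atom 9 (N): bond orders sum to 1 → 2 H
  atom 10 (O): bond orders sum to 2 → 0 H
Lipinski HBD = 5.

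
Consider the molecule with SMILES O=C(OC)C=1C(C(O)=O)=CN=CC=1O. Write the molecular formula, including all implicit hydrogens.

C8H7NO5

Walk through each heavy atom and fill implicit hydrogens from standard valence (C 4, N 3, O 2, S 2, halogen 1):
  atom 1: O, bond orders sum to 2 (valence 2) → 0 H
  atom 2: C, bond orders sum to 4 (valence 4) → 0 H
  atom 3: O, bond orders sum to 2 (valence 2) → 0 H
  atom 4: C, bond orders sum to 1 (valence 4) → 3 H
  atom 5: C, bond orders sum to 4 (valence 4) → 0 H
  atom 6: C, bond orders sum to 4 (valence 4) → 0 H
  atom 7: C, bond orders sum to 4 (valence 4) → 0 H
  atom 8: O, bond orders sum to 1 (valence 2) → 1 H
  atom 9: O, bond orders sum to 2 (valence 2) → 0 H
  atom 10: C, bond orders sum to 3 (valence 4) → 1 H
  atom 11: N, bond orders sum to 3 (valence 3) → 0 H
  atom 12: C, bond orders sum to 3 (valence 4) → 1 H
  atom 13: C, bond orders sum to 4 (valence 4) → 0 H
  atom 14: O, bond orders sum to 1 (valence 2) → 1 H
Totals → C:8, H:7, N:1, O:5.
In Hill order: C8H7NO5.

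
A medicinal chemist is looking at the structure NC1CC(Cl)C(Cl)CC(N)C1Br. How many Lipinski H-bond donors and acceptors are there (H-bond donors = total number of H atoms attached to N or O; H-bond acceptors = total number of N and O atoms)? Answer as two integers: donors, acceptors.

4, 2

Donors: find every N or O and count the H atoms it carries.
  atom 1 (N): bond orders sum to 1 → 2 H
  atom 10 (N): bond orders sum to 1 → 2 H
Lipinski HBD = 4.
Acceptors: N atoms = 2, O atoms = 0 → HBA = 2.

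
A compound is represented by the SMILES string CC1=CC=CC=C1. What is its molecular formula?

Walk through each heavy atom and fill implicit hydrogens from standard valence (C 4, N 3, O 2, S 2, halogen 1):
  atom 1: C, bond orders sum to 1 (valence 4) → 3 H
  atom 2: C, bond orders sum to 4 (valence 4) → 0 H
  atom 3: C, bond orders sum to 3 (valence 4) → 1 H
  atom 4: C, bond orders sum to 3 (valence 4) → 1 H
  atom 5: C, bond orders sum to 3 (valence 4) → 1 H
  atom 6: C, bond orders sum to 3 (valence 4) → 1 H
  atom 7: C, bond orders sum to 3 (valence 4) → 1 H
Totals → C:7, H:8.

C7H8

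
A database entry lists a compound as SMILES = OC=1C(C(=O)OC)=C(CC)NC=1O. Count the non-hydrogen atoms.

13

Every atom symbol written in the SMILES (organic subset) is one heavy atom; implicit H are not written.
Heavy atoms by element → C:8, N:1, O:4.
Total: 13.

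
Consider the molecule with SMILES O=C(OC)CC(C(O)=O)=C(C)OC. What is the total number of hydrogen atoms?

Walk through each heavy atom and fill implicit hydrogens from standard valence (C 4, N 3, O 2, S 2, halogen 1):
  atom 1: O, bond orders sum to 2 (valence 2) → 0 H
  atom 2: C, bond orders sum to 4 (valence 4) → 0 H
  atom 3: O, bond orders sum to 2 (valence 2) → 0 H
  atom 4: C, bond orders sum to 1 (valence 4) → 3 H
  atom 5: C, bond orders sum to 2 (valence 4) → 2 H
  atom 6: C, bond orders sum to 4 (valence 4) → 0 H
  atom 7: C, bond orders sum to 4 (valence 4) → 0 H
  atom 8: O, bond orders sum to 1 (valence 2) → 1 H
  atom 9: O, bond orders sum to 2 (valence 2) → 0 H
  atom 10: C, bond orders sum to 4 (valence 4) → 0 H
  atom 11: C, bond orders sum to 1 (valence 4) → 3 H
  atom 12: O, bond orders sum to 2 (valence 2) → 0 H
  atom 13: C, bond orders sum to 1 (valence 4) → 3 H
Total hydrogens: 12.

12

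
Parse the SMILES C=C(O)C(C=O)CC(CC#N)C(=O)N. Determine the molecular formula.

C9H12N2O3

Walk through each heavy atom and fill implicit hydrogens from standard valence (C 4, N 3, O 2, S 2, halogen 1):
  atom 1: C, bond orders sum to 2 (valence 4) → 2 H
  atom 2: C, bond orders sum to 4 (valence 4) → 0 H
  atom 3: O, bond orders sum to 1 (valence 2) → 1 H
  atom 4: C, bond orders sum to 3 (valence 4) → 1 H
  atom 5: C, bond orders sum to 3 (valence 4) → 1 H
  atom 6: O, bond orders sum to 2 (valence 2) → 0 H
  atom 7: C, bond orders sum to 2 (valence 4) → 2 H
  atom 8: C, bond orders sum to 3 (valence 4) → 1 H
  atom 9: C, bond orders sum to 2 (valence 4) → 2 H
  atom 10: C, bond orders sum to 4 (valence 4) → 0 H
  atom 11: N, bond orders sum to 3 (valence 3) → 0 H
  atom 12: C, bond orders sum to 4 (valence 4) → 0 H
  atom 13: O, bond orders sum to 2 (valence 2) → 0 H
  atom 14: N, bond orders sum to 1 (valence 3) → 2 H
Totals → C:9, H:12, N:2, O:3.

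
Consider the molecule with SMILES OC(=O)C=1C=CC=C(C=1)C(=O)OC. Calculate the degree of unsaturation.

Molecular formula: C9H8O4.
DoU = (2C + 2 + N − H − X) / 2, where X is the halogen count and O/S are ignored.
    = (2·9 + 2 + 0 − 8 − 0) / 2 = 12 / 2 = 6.

6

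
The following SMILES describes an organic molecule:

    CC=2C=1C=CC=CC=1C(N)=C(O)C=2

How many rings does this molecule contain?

2

In SMILES, each pair of matching ring-closure digits denotes one ring-closing bond; the number of such bonds equals the number of independent rings.
Ring-closure bonds here: 2.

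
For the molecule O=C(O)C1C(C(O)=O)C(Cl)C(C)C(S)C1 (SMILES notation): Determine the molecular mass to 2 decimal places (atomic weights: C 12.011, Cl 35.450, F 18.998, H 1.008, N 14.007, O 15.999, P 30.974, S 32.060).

First, the molecular formula is C9H13ClO4S (counting implicit H from valence).
  C: 9 × 12.011 = 108.099
  Cl: 1 × 35.450 = 35.450
  H: 13 × 1.008 = 13.104
  O: 4 × 15.999 = 63.996
  S: 1 × 32.060 = 32.060
Sum: 9×12.011 + 1×35.450 + 13×1.008 + 4×15.999 + 1×32.060 = 252.709 → 252.71 g/mol.

252.71 g/mol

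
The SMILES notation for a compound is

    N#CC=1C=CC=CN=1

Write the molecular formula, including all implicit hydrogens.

C6H4N2

Walk through each heavy atom and fill implicit hydrogens from standard valence (C 4, N 3, O 2, S 2, halogen 1):
  atom 1: N, bond orders sum to 3 (valence 3) → 0 H
  atom 2: C, bond orders sum to 4 (valence 4) → 0 H
  atom 3: C, bond orders sum to 4 (valence 4) → 0 H
  atom 4: C, bond orders sum to 3 (valence 4) → 1 H
  atom 5: C, bond orders sum to 3 (valence 4) → 1 H
  atom 6: C, bond orders sum to 3 (valence 4) → 1 H
  atom 7: C, bond orders sum to 3 (valence 4) → 1 H
  atom 8: N, bond orders sum to 3 (valence 3) → 0 H
Totals → C:6, H:4, N:2.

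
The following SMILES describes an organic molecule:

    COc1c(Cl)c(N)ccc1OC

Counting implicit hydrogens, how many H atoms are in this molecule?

10

Walk through each heavy atom and fill implicit hydrogens from standard valence (C 4, N 3, O 2, S 2, halogen 1); for lowercase aromatic atoms, an aromatic c carries 1 H when it has two neighbours and 0 H with three, and aromatic n carries 0 H:
  atom 1: C, bond orders sum to 1 (valence 4) → 3 H
  atom 2: O, bond orders sum to 2 (valence 2) → 0 H
  atom 3: aromatic c, 3 neighbours → 0 H
  atom 4: aromatic c, 3 neighbours → 0 H
  atom 5: Cl (halogen, monovalent) → 0 H
  atom 6: aromatic c, 3 neighbours → 0 H
  atom 7: N, bond orders sum to 1 (valence 3) → 2 H
  atom 8: aromatic c, 2 neighbours → 1 H
  atom 9: aromatic c, 2 neighbours → 1 H
  atom 10: aromatic c, 3 neighbours → 0 H
  atom 11: O, bond orders sum to 2 (valence 2) → 0 H
  atom 12: C, bond orders sum to 1 (valence 4) → 3 H
Total hydrogens: 10.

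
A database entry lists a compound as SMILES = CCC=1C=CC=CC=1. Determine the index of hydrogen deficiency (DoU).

4

Degree of unsaturation = (number of rings) + (number of π bonds).
Ring closures in the SMILES: 1.
π bonds: 3 double bonds (each 1 DoU) → 3 DoU from unsaturation.
Total DoU = 1 + 3 = 4.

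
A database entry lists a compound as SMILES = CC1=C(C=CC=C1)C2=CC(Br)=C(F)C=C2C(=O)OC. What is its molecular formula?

C15H12BrFO2

Walk through each heavy atom and fill implicit hydrogens from standard valence (C 4, N 3, O 2, S 2, halogen 1):
  atom 1: C, bond orders sum to 1 (valence 4) → 3 H
  atom 2: C, bond orders sum to 4 (valence 4) → 0 H
  atom 3: C, bond orders sum to 4 (valence 4) → 0 H
  atom 4: C, bond orders sum to 3 (valence 4) → 1 H
  atom 5: C, bond orders sum to 3 (valence 4) → 1 H
  atom 6: C, bond orders sum to 3 (valence 4) → 1 H
  atom 7: C, bond orders sum to 3 (valence 4) → 1 H
  atom 8: C, bond orders sum to 4 (valence 4) → 0 H
  atom 9: C, bond orders sum to 3 (valence 4) → 1 H
  atom 10: C, bond orders sum to 4 (valence 4) → 0 H
  atom 11: Br (halogen, monovalent) → 0 H
  atom 12: C, bond orders sum to 4 (valence 4) → 0 H
  atom 13: F (halogen, monovalent) → 0 H
  atom 14: C, bond orders sum to 3 (valence 4) → 1 H
  atom 15: C, bond orders sum to 4 (valence 4) → 0 H
  atom 16: C, bond orders sum to 4 (valence 4) → 0 H
  atom 17: O, bond orders sum to 2 (valence 2) → 0 H
  atom 18: O, bond orders sum to 2 (valence 2) → 0 H
  atom 19: C, bond orders sum to 1 (valence 4) → 3 H
Totals → C:15, H:12, Br:1, F:1, O:2.
In Hill order: C15H12BrFO2.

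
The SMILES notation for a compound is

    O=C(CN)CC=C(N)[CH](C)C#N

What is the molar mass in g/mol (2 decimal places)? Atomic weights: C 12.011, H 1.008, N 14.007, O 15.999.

First, the molecular formula is C8H13N3O (counting implicit H from valence).
  C: 8 × 12.011 = 96.088
  H: 13 × 1.008 = 13.104
  N: 3 × 14.007 = 42.021
  O: 1 × 15.999 = 15.999
Sum: 8×12.011 + 13×1.008 + 3×14.007 + 1×15.999 = 167.212 → 167.21 g/mol.

167.21 g/mol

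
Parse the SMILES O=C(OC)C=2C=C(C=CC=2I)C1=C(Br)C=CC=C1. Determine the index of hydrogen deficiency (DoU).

9

Molecular formula: C14H10BrIO2.
DoU = (2C + 2 + N − H − X) / 2, where X is the halogen count and O/S are ignored.
    = (2·14 + 2 + 0 − 10 − 2) / 2 = 18 / 2 = 9.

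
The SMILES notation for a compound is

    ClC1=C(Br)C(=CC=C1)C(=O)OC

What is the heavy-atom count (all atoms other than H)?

12

Every atom symbol written in the SMILES (organic subset) is one heavy atom; implicit H are not written.
Heavy atoms by element → Br:1, C:8, Cl:1, O:2.
Total: 12.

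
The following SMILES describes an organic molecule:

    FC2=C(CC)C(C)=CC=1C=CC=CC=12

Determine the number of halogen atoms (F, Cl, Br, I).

Halogen atoms appear at heavy-atom position 1 (1×F).
Halogen count: 1.

1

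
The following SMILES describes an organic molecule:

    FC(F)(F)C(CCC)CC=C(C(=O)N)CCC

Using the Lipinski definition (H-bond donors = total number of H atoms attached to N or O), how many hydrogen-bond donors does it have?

Donors: find every N or O and count the H atoms it carries.
  atom 13 (O): bond orders sum to 2 → 0 H
  atom 14 (N): bond orders sum to 1 → 2 H
Lipinski HBD = 2.

2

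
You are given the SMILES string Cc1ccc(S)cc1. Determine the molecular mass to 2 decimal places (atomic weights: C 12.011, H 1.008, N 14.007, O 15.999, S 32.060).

First, the molecular formula is C7H8S (counting implicit H from valence).
  C: 7 × 12.011 = 84.077
  H: 8 × 1.008 = 8.064
  S: 1 × 32.060 = 32.060
Sum: 7×12.011 + 8×1.008 + 1×32.060 = 124.201 → 124.20 g/mol.

124.20 g/mol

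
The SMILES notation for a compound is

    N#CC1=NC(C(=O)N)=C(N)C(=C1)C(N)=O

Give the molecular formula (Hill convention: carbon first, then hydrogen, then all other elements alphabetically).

Walk through each heavy atom and fill implicit hydrogens from standard valence (C 4, N 3, O 2, S 2, halogen 1):
  atom 1: N, bond orders sum to 3 (valence 3) → 0 H
  atom 2: C, bond orders sum to 4 (valence 4) → 0 H
  atom 3: C, bond orders sum to 4 (valence 4) → 0 H
  atom 4: N, bond orders sum to 3 (valence 3) → 0 H
  atom 5: C, bond orders sum to 4 (valence 4) → 0 H
  atom 6: C, bond orders sum to 4 (valence 4) → 0 H
  atom 7: O, bond orders sum to 2 (valence 2) → 0 H
  atom 8: N, bond orders sum to 1 (valence 3) → 2 H
  atom 9: C, bond orders sum to 4 (valence 4) → 0 H
  atom 10: N, bond orders sum to 1 (valence 3) → 2 H
  atom 11: C, bond orders sum to 4 (valence 4) → 0 H
  atom 12: C, bond orders sum to 3 (valence 4) → 1 H
  atom 13: C, bond orders sum to 4 (valence 4) → 0 H
  atom 14: N, bond orders sum to 1 (valence 3) → 2 H
  atom 15: O, bond orders sum to 2 (valence 2) → 0 H
Totals → C:8, H:7, N:5, O:2.
In Hill order: C8H7N5O2.

C8H7N5O2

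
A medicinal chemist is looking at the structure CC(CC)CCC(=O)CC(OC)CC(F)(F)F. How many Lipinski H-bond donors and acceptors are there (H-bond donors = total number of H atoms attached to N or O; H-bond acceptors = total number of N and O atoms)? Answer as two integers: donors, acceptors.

0, 2

Donors: find every N or O and count the H atoms it carries.
  atom 8 (O): bond orders sum to 2 → 0 H
  atom 11 (O): bond orders sum to 2 → 0 H
Lipinski HBD = 0.
Acceptors: N atoms = 0, O atoms = 2 → HBA = 2.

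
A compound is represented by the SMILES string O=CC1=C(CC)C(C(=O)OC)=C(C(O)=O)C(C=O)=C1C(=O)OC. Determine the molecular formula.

Walk through each heavy atom and fill implicit hydrogens from standard valence (C 4, N 3, O 2, S 2, halogen 1):
  atom 1: O, bond orders sum to 2 (valence 2) → 0 H
  atom 2: C, bond orders sum to 3 (valence 4) → 1 H
  atom 3: C, bond orders sum to 4 (valence 4) → 0 H
  atom 4: C, bond orders sum to 4 (valence 4) → 0 H
  atom 5: C, bond orders sum to 2 (valence 4) → 2 H
  atom 6: C, bond orders sum to 1 (valence 4) → 3 H
  atom 7: C, bond orders sum to 4 (valence 4) → 0 H
  atom 8: C, bond orders sum to 4 (valence 4) → 0 H
  atom 9: O, bond orders sum to 2 (valence 2) → 0 H
  atom 10: O, bond orders sum to 2 (valence 2) → 0 H
  atom 11: C, bond orders sum to 1 (valence 4) → 3 H
  atom 12: C, bond orders sum to 4 (valence 4) → 0 H
  atom 13: C, bond orders sum to 4 (valence 4) → 0 H
  atom 14: O, bond orders sum to 1 (valence 2) → 1 H
  atom 15: O, bond orders sum to 2 (valence 2) → 0 H
  atom 16: C, bond orders sum to 4 (valence 4) → 0 H
  atom 17: C, bond orders sum to 3 (valence 4) → 1 H
  atom 18: O, bond orders sum to 2 (valence 2) → 0 H
  atom 19: C, bond orders sum to 4 (valence 4) → 0 H
  atom 20: C, bond orders sum to 4 (valence 4) → 0 H
  atom 21: O, bond orders sum to 2 (valence 2) → 0 H
  atom 22: O, bond orders sum to 2 (valence 2) → 0 H
  atom 23: C, bond orders sum to 1 (valence 4) → 3 H
Totals → C:15, H:14, O:8.

C15H14O8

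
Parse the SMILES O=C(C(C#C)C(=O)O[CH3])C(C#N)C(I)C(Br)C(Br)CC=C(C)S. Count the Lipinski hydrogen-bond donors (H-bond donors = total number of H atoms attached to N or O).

Donors: find every N or O and count the H atoms it carries.
  atom 1 (O): bond orders sum to 2 → 0 H
  atom 7 (O): bond orders sum to 2 → 0 H
  atom 8 (O): bond orders sum to 2 → 0 H
  atom 12 (N): bond orders sum to 3 → 0 H
Lipinski HBD = 0.

0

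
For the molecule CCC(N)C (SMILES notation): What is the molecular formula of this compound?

Walk through each heavy atom and fill implicit hydrogens from standard valence (C 4, N 3, O 2, S 2, halogen 1):
  atom 1: C, bond orders sum to 1 (valence 4) → 3 H
  atom 2: C, bond orders sum to 2 (valence 4) → 2 H
  atom 3: C, bond orders sum to 3 (valence 4) → 1 H
  atom 4: N, bond orders sum to 1 (valence 3) → 2 H
  atom 5: C, bond orders sum to 1 (valence 4) → 3 H
Totals → C:4, H:11, N:1.
In Hill order: C4H11N.

C4H11N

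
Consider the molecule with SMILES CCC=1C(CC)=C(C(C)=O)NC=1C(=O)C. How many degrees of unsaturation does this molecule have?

5

Degree of unsaturation = (number of rings) + (number of π bonds).
Ring closures in the SMILES: 1.
π bonds: 4 double bonds (each 1 DoU) → 4 DoU from unsaturation.
Total DoU = 1 + 4 = 5.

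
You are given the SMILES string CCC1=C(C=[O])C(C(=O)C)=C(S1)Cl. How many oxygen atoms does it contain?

Scan the SMILES for O atoms (remember two-letter symbols like Cl and Br are single atoms).
Oxygen count: 2.

2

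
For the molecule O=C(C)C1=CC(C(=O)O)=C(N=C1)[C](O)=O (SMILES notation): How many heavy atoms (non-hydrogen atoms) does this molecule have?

15

Every atom symbol written in the SMILES (organic subset) is one heavy atom; implicit H are not written.
Heavy atoms by element → C:9, N:1, O:5.
Total: 15.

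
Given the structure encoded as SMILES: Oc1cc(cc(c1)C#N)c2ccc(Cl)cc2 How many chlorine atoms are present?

1

Scan the SMILES for Cl atoms (remember two-letter symbols like Cl and Br are single atoms).
Chlorine count: 1.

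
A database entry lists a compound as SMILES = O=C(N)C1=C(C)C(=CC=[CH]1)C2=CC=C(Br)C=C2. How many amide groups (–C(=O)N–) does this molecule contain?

1

The amide motif appears at heavy-atom position 2 in the SMILES.
Amide count: 1.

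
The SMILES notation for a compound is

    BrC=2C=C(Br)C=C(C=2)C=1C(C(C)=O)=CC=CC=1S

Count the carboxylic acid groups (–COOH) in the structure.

Scan the SMILES for the carboxylic acid motif — none present.
Groups that are present: 1 ketone, 1 thiol.

0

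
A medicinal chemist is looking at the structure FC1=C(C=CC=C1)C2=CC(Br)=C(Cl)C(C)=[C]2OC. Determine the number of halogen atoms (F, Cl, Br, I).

3

Halogen atoms appear at heavy-atom positions 1, 11, 13 (1×Br, 1×Cl, 1×F).
Other groups present: 1 ether.
Halogen count: 3.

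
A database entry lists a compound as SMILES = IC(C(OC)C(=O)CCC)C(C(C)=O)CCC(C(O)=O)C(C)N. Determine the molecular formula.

C16H28INO5

Walk through each heavy atom and fill implicit hydrogens from standard valence (C 4, N 3, O 2, S 2, halogen 1):
  atom 1: I (halogen, monovalent) → 0 H
  atom 2: C, bond orders sum to 3 (valence 4) → 1 H
  atom 3: C, bond orders sum to 3 (valence 4) → 1 H
  atom 4: O, bond orders sum to 2 (valence 2) → 0 H
  atom 5: C, bond orders sum to 1 (valence 4) → 3 H
  atom 6: C, bond orders sum to 4 (valence 4) → 0 H
  atom 7: O, bond orders sum to 2 (valence 2) → 0 H
  atom 8: C, bond orders sum to 2 (valence 4) → 2 H
  atom 9: C, bond orders sum to 2 (valence 4) → 2 H
  atom 10: C, bond orders sum to 1 (valence 4) → 3 H
  atom 11: C, bond orders sum to 3 (valence 4) → 1 H
  atom 12: C, bond orders sum to 4 (valence 4) → 0 H
  atom 13: C, bond orders sum to 1 (valence 4) → 3 H
  atom 14: O, bond orders sum to 2 (valence 2) → 0 H
  atom 15: C, bond orders sum to 2 (valence 4) → 2 H
  atom 16: C, bond orders sum to 2 (valence 4) → 2 H
  atom 17: C, bond orders sum to 3 (valence 4) → 1 H
  atom 18: C, bond orders sum to 4 (valence 4) → 0 H
  atom 19: O, bond orders sum to 1 (valence 2) → 1 H
  atom 20: O, bond orders sum to 2 (valence 2) → 0 H
  atom 21: C, bond orders sum to 3 (valence 4) → 1 H
  atom 22: C, bond orders sum to 1 (valence 4) → 3 H
  atom 23: N, bond orders sum to 1 (valence 3) → 2 H
Totals → C:16, H:28, I:1, N:1, O:5.
In Hill order: C16H28INO5.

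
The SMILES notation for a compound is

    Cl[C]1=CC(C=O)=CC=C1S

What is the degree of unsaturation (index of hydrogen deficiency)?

Degree of unsaturation = (number of rings) + (number of π bonds).
Ring closures in the SMILES: 1.
π bonds: 4 double bonds (each 1 DoU) → 4 DoU from unsaturation.
Total DoU = 1 + 4 = 5.

5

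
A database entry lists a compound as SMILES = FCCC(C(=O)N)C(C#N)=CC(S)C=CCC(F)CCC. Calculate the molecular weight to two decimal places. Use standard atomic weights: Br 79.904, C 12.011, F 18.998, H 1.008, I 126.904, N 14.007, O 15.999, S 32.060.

First, the molecular formula is C15H22F2N2OS (counting implicit H from valence).
  C: 15 × 12.011 = 180.165
  F: 2 × 18.998 = 37.996
  H: 22 × 1.008 = 22.176
  N: 2 × 14.007 = 28.014
  O: 1 × 15.999 = 15.999
  S: 1 × 32.060 = 32.060
Sum: 15×12.011 + 2×18.998 + 22×1.008 + 2×14.007 + 1×15.999 + 1×32.060 = 316.410 → 316.41 g/mol.

316.41 g/mol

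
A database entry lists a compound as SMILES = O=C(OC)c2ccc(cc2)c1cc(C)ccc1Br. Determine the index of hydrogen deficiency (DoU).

9

Molecular formula: C15H13BrO2.
DoU = (2C + 2 + N − H − X) / 2, where X is the halogen count and O/S are ignored.
    = (2·15 + 2 + 0 − 13 − 1) / 2 = 18 / 2 = 9.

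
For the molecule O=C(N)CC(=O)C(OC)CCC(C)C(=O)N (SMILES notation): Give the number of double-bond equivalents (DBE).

3

Molecular formula: C10H18N2O4.
DoU = (2C + 2 + N − H − X) / 2, where X is the halogen count and O/S are ignored.
    = (2·10 + 2 + 2 − 18 − 0) / 2 = 6 / 2 = 3.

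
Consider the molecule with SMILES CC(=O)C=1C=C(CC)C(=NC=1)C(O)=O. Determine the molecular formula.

Walk through each heavy atom and fill implicit hydrogens from standard valence (C 4, N 3, O 2, S 2, halogen 1):
  atom 1: C, bond orders sum to 1 (valence 4) → 3 H
  atom 2: C, bond orders sum to 4 (valence 4) → 0 H
  atom 3: O, bond orders sum to 2 (valence 2) → 0 H
  atom 4: C, bond orders sum to 4 (valence 4) → 0 H
  atom 5: C, bond orders sum to 3 (valence 4) → 1 H
  atom 6: C, bond orders sum to 4 (valence 4) → 0 H
  atom 7: C, bond orders sum to 2 (valence 4) → 2 H
  atom 8: C, bond orders sum to 1 (valence 4) → 3 H
  atom 9: C, bond orders sum to 4 (valence 4) → 0 H
  atom 10: N, bond orders sum to 3 (valence 3) → 0 H
  atom 11: C, bond orders sum to 3 (valence 4) → 1 H
  atom 12: C, bond orders sum to 4 (valence 4) → 0 H
  atom 13: O, bond orders sum to 1 (valence 2) → 1 H
  atom 14: O, bond orders sum to 2 (valence 2) → 0 H
Totals → C:10, H:11, N:1, O:3.
In Hill order: C10H11NO3.

C10H11NO3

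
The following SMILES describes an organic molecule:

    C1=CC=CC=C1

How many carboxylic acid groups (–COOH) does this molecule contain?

0

Scan the SMILES for the carboxylic acid motif — none present.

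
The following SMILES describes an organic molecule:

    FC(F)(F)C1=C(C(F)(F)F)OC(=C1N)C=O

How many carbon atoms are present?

Count every carbon token in the SMILES (each C, including those in ring-closure positions and inside branches).
Carbon count: 7.

7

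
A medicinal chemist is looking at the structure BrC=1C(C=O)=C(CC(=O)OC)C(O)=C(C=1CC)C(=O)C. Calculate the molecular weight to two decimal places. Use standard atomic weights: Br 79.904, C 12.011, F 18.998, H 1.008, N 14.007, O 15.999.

343.17 g/mol

First, the molecular formula is C14H15BrO5 (counting implicit H from valence).
  Br: 1 × 79.904 = 79.904
  C: 14 × 12.011 = 168.154
  H: 15 × 1.008 = 15.120
  O: 5 × 15.999 = 79.995
Sum: 1×79.904 + 14×12.011 + 15×1.008 + 5×15.999 = 343.173 → 343.17 g/mol.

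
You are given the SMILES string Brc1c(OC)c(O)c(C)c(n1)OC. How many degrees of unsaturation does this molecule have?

4

Molecular formula: C8H10BrNO3.
DoU = (2C + 2 + N − H − X) / 2, where X is the halogen count and O/S are ignored.
    = (2·8 + 2 + 1 − 10 − 1) / 2 = 8 / 2 = 4.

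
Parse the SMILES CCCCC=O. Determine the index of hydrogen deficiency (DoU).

1

Molecular formula: C5H10O.
DoU = (2C + 2 + N − H − X) / 2, where X is the halogen count and O/S are ignored.
    = (2·5 + 2 + 0 − 10 − 0) / 2 = 2 / 2 = 1.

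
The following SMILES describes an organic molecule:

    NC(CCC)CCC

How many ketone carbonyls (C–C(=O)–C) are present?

0

Scan the SMILES for the ketone motif — none present.
Groups that are present: 1 primary amine.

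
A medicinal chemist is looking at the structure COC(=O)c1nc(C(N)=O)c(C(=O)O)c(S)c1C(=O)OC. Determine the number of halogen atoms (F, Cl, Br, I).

0

Scan the SMILES for the halogen motif — none present.
Groups that are present: 1 amide, 1 carboxylic acid, 2 ester, 1 thiol.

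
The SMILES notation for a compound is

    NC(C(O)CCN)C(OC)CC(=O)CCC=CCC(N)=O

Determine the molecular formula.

C14H27N3O4

Walk through each heavy atom and fill implicit hydrogens from standard valence (C 4, N 3, O 2, S 2, halogen 1):
  atom 1: N, bond orders sum to 1 (valence 3) → 2 H
  atom 2: C, bond orders sum to 3 (valence 4) → 1 H
  atom 3: C, bond orders sum to 3 (valence 4) → 1 H
  atom 4: O, bond orders sum to 1 (valence 2) → 1 H
  atom 5: C, bond orders sum to 2 (valence 4) → 2 H
  atom 6: C, bond orders sum to 2 (valence 4) → 2 H
  atom 7: N, bond orders sum to 1 (valence 3) → 2 H
  atom 8: C, bond orders sum to 3 (valence 4) → 1 H
  atom 9: O, bond orders sum to 2 (valence 2) → 0 H
  atom 10: C, bond orders sum to 1 (valence 4) → 3 H
  atom 11: C, bond orders sum to 2 (valence 4) → 2 H
  atom 12: C, bond orders sum to 4 (valence 4) → 0 H
  atom 13: O, bond orders sum to 2 (valence 2) → 0 H
  atom 14: C, bond orders sum to 2 (valence 4) → 2 H
  atom 15: C, bond orders sum to 2 (valence 4) → 2 H
  atom 16: C, bond orders sum to 3 (valence 4) → 1 H
  atom 17: C, bond orders sum to 3 (valence 4) → 1 H
  atom 18: C, bond orders sum to 2 (valence 4) → 2 H
  atom 19: C, bond orders sum to 4 (valence 4) → 0 H
  atom 20: N, bond orders sum to 1 (valence 3) → 2 H
  atom 21: O, bond orders sum to 2 (valence 2) → 0 H
Totals → C:14, H:27, N:3, O:4.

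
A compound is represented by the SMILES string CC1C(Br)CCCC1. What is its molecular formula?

C7H13Br

Walk through each heavy atom and fill implicit hydrogens from standard valence (C 4, N 3, O 2, S 2, halogen 1):
  atom 1: C, bond orders sum to 1 (valence 4) → 3 H
  atom 2: C, bond orders sum to 3 (valence 4) → 1 H
  atom 3: C, bond orders sum to 3 (valence 4) → 1 H
  atom 4: Br (halogen, monovalent) → 0 H
  atom 5: C, bond orders sum to 2 (valence 4) → 2 H
  atom 6: C, bond orders sum to 2 (valence 4) → 2 H
  atom 7: C, bond orders sum to 2 (valence 4) → 2 H
  atom 8: C, bond orders sum to 2 (valence 4) → 2 H
Totals → C:7, H:13, Br:1.
In Hill order: C7H13Br.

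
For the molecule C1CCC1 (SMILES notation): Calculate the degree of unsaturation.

Molecular formula: C4H8.
DoU = (2C + 2 + N − H − X) / 2, where X is the halogen count and O/S are ignored.
    = (2·4 + 2 + 0 − 8 − 0) / 2 = 2 / 2 = 1.

1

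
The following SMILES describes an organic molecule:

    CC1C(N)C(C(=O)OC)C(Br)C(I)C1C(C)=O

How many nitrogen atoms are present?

1

Scan the SMILES for N atoms (remember two-letter symbols like Cl and Br are single atoms).
Nitrogen count: 1.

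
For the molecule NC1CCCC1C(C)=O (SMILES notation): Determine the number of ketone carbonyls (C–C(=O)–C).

1

The ketone motif appears at heavy-atom position 7 in the SMILES.
Other groups present: 1 primary amine.
Ketone count: 1.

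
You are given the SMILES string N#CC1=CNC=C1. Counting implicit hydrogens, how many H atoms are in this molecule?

Walk through each heavy atom and fill implicit hydrogens from standard valence (C 4, N 3, O 2, S 2, halogen 1):
  atom 1: N, bond orders sum to 3 (valence 3) → 0 H
  atom 2: C, bond orders sum to 4 (valence 4) → 0 H
  atom 3: C, bond orders sum to 4 (valence 4) → 0 H
  atom 4: C, bond orders sum to 3 (valence 4) → 1 H
  atom 5: N, bond orders sum to 2 (valence 3) → 1 H
  atom 6: C, bond orders sum to 3 (valence 4) → 1 H
  atom 7: C, bond orders sum to 3 (valence 4) → 1 H
Total hydrogens: 4.

4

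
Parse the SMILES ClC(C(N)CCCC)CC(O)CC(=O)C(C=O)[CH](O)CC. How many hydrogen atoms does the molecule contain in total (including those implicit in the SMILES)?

28

Walk through each heavy atom and fill implicit hydrogens from standard valence (C 4, N 3, O 2, S 2, halogen 1):
  atom 1: Cl (halogen, monovalent) → 0 H
  atom 2: C, bond orders sum to 3 (valence 4) → 1 H
  atom 3: C, bond orders sum to 3 (valence 4) → 1 H
  atom 4: N, bond orders sum to 1 (valence 3) → 2 H
  atom 5: C, bond orders sum to 2 (valence 4) → 2 H
  atom 6: C, bond orders sum to 2 (valence 4) → 2 H
  atom 7: C, bond orders sum to 2 (valence 4) → 2 H
  atom 8: C, bond orders sum to 1 (valence 4) → 3 H
  atom 9: C, bond orders sum to 2 (valence 4) → 2 H
  atom 10: C, bond orders sum to 3 (valence 4) → 1 H
  atom 11: O, bond orders sum to 1 (valence 2) → 1 H
  atom 12: C, bond orders sum to 2 (valence 4) → 2 H
  atom 13: C, bond orders sum to 4 (valence 4) → 0 H
  atom 14: O, bond orders sum to 2 (valence 2) → 0 H
  atom 15: C, bond orders sum to 3 (valence 4) → 1 H
  atom 16: C, bond orders sum to 3 (valence 4) → 1 H
  atom 17: O, bond orders sum to 2 (valence 2) → 0 H
  atom 18: C with explicit H count 1
  atom 19: O, bond orders sum to 1 (valence 2) → 1 H
  atom 20: C, bond orders sum to 2 (valence 4) → 2 H
  atom 21: C, bond orders sum to 1 (valence 4) → 3 H
Total hydrogens: 28.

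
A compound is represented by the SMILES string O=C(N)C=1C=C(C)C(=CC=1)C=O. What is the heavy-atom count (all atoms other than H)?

12

Every atom symbol written in the SMILES (organic subset) is one heavy atom; implicit H are not written.
Heavy atoms by element → C:9, N:1, O:2.
Total: 12.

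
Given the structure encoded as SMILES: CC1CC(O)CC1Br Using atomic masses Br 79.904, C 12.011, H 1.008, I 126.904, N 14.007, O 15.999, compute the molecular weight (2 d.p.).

First, the molecular formula is C6H11BrO (counting implicit H from valence).
  Br: 1 × 79.904 = 79.904
  C: 6 × 12.011 = 72.066
  H: 11 × 1.008 = 11.088
  O: 1 × 15.999 = 15.999
Sum: 1×79.904 + 6×12.011 + 11×1.008 + 1×15.999 = 179.057 → 179.06 g/mol.

179.06 g/mol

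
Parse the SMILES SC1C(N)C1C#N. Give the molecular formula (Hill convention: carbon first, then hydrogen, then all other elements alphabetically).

Walk through each heavy atom and fill implicit hydrogens from standard valence (C 4, N 3, O 2, S 2, halogen 1):
  atom 1: S, bond orders sum to 1 (valence 2) → 1 H
  atom 2: C, bond orders sum to 3 (valence 4) → 1 H
  atom 3: C, bond orders sum to 3 (valence 4) → 1 H
  atom 4: N, bond orders sum to 1 (valence 3) → 2 H
  atom 5: C, bond orders sum to 3 (valence 4) → 1 H
  atom 6: C, bond orders sum to 4 (valence 4) → 0 H
  atom 7: N, bond orders sum to 3 (valence 3) → 0 H
Totals → C:4, H:6, N:2, S:1.

C4H6N2S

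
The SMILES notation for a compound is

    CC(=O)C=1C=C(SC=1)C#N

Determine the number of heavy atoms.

Every atom symbol written in the SMILES (organic subset) is one heavy atom; implicit H are not written.
Heavy atoms by element → C:7, N:1, O:1, S:1.
Total: 10.

10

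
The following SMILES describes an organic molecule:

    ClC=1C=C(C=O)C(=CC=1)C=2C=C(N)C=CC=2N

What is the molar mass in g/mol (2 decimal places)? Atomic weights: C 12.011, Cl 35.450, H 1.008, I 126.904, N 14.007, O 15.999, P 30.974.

First, the molecular formula is C13H11ClN2O (counting implicit H from valence).
  C: 13 × 12.011 = 156.143
  Cl: 1 × 35.450 = 35.450
  H: 11 × 1.008 = 11.088
  N: 2 × 14.007 = 28.014
  O: 1 × 15.999 = 15.999
Sum: 13×12.011 + 1×35.450 + 11×1.008 + 2×14.007 + 1×15.999 = 246.694 → 246.69 g/mol.

246.69 g/mol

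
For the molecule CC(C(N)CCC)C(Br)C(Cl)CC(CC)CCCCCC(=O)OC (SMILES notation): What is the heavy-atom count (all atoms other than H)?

Every atom symbol written in the SMILES (organic subset) is one heavy atom; implicit H are not written.
Heavy atoms by element → Br:1, C:19, Cl:1, N:1, O:2.
Total: 24.

24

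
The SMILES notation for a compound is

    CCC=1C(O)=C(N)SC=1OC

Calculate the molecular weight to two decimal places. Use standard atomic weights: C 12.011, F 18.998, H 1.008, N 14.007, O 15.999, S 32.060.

173.23 g/mol

First, the molecular formula is C7H11NO2S (counting implicit H from valence).
  C: 7 × 12.011 = 84.077
  H: 11 × 1.008 = 11.088
  N: 1 × 14.007 = 14.007
  O: 2 × 15.999 = 31.998
  S: 1 × 32.060 = 32.060
Sum: 7×12.011 + 11×1.008 + 1×14.007 + 2×15.999 + 1×32.060 = 173.230 → 173.23 g/mol.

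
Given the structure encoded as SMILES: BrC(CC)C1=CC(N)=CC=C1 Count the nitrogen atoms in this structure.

1

Scan the SMILES for N atoms (remember two-letter symbols like Cl and Br are single atoms).
Nitrogen count: 1.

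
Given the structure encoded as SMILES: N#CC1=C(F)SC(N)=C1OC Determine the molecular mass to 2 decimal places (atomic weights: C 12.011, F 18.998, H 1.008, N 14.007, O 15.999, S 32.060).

172.18 g/mol

First, the molecular formula is C6H5FN2OS (counting implicit H from valence).
  C: 6 × 12.011 = 72.066
  F: 1 × 18.998 = 18.998
  H: 5 × 1.008 = 5.040
  N: 2 × 14.007 = 28.014
  O: 1 × 15.999 = 15.999
  S: 1 × 32.060 = 32.060
Sum: 6×12.011 + 1×18.998 + 5×1.008 + 2×14.007 + 1×15.999 + 1×32.060 = 172.177 → 172.18 g/mol.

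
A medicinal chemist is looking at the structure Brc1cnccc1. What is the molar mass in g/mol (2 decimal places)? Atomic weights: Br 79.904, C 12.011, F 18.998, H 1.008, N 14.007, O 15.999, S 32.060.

158.00 g/mol

First, the molecular formula is C5H4BrN (counting implicit H from valence).
  Br: 1 × 79.904 = 79.904
  C: 5 × 12.011 = 60.055
  H: 4 × 1.008 = 4.032
  N: 1 × 14.007 = 14.007
Sum: 1×79.904 + 5×12.011 + 4×1.008 + 1×14.007 = 157.998 → 158.00 g/mol.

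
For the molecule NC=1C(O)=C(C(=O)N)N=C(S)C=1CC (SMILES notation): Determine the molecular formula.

C8H11N3O2S

Walk through each heavy atom and fill implicit hydrogens from standard valence (C 4, N 3, O 2, S 2, halogen 1):
  atom 1: N, bond orders sum to 1 (valence 3) → 2 H
  atom 2: C, bond orders sum to 4 (valence 4) → 0 H
  atom 3: C, bond orders sum to 4 (valence 4) → 0 H
  atom 4: O, bond orders sum to 1 (valence 2) → 1 H
  atom 5: C, bond orders sum to 4 (valence 4) → 0 H
  atom 6: C, bond orders sum to 4 (valence 4) → 0 H
  atom 7: O, bond orders sum to 2 (valence 2) → 0 H
  atom 8: N, bond orders sum to 1 (valence 3) → 2 H
  atom 9: N, bond orders sum to 3 (valence 3) → 0 H
  atom 10: C, bond orders sum to 4 (valence 4) → 0 H
  atom 11: S, bond orders sum to 1 (valence 2) → 1 H
  atom 12: C, bond orders sum to 4 (valence 4) → 0 H
  atom 13: C, bond orders sum to 2 (valence 4) → 2 H
  atom 14: C, bond orders sum to 1 (valence 4) → 3 H
Totals → C:8, H:11, N:3, O:2, S:1.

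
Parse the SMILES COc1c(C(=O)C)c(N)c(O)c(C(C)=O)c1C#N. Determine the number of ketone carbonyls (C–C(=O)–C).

The ketone motif appears at heavy-atom positions 5, 13 in the SMILES.
Other groups present: 1 ether, 1 hydroxyl, 1 nitrile, 1 primary amine.
Ketone count: 2.

2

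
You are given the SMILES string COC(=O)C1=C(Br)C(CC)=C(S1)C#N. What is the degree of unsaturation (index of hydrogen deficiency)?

6

Degree of unsaturation = (number of rings) + (number of π bonds).
Ring closures in the SMILES: 1.
π bonds: 3 double bonds (each 1 DoU), 1 triple bond (each 2 DoU) → 5 DoU from unsaturation.
Total DoU = 1 + 5 = 6.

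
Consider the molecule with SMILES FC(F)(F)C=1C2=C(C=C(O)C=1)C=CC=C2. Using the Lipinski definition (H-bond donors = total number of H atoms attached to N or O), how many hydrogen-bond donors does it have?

1

Donors: find every N or O and count the H atoms it carries.
  atom 10 (O): bond orders sum to 1 → 1 H
Lipinski HBD = 1.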